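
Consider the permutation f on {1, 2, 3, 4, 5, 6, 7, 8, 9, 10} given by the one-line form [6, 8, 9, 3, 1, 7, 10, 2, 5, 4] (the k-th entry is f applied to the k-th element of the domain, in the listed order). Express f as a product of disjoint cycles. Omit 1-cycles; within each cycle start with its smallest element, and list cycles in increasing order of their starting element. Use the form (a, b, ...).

Iterating f from 1 gives 1 → 6 → 7 → 10 → 4 → 3 → 9 → 5 → 1; that is the 8-cycle (1, 6, 7, 10, 4, 3, 9, 5).
Continuing from each remaining unvisited element yields (1, 6, 7, 10, 4, 3, 9, 5)(2, 8).

(1, 6, 7, 10, 4, 3, 9, 5)(2, 8)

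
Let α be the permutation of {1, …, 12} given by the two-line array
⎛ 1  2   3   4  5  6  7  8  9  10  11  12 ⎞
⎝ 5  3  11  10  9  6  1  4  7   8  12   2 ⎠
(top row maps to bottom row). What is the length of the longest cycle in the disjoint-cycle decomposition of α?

4

Decomposing into disjoint cycles gives (1, 5, 9, 7)(2, 3, 11, 12)(4, 10, 8); the longest has length 4.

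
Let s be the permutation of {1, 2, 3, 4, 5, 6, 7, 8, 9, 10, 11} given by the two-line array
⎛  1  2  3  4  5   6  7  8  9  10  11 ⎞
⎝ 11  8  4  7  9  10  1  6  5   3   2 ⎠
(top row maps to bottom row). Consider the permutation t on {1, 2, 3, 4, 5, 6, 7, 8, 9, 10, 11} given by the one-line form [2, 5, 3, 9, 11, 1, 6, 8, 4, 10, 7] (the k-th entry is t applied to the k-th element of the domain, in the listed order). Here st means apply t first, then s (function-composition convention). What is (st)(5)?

2

First apply t: t(5) = 11, then s(11) = 2. Thus (st)(5) = 2.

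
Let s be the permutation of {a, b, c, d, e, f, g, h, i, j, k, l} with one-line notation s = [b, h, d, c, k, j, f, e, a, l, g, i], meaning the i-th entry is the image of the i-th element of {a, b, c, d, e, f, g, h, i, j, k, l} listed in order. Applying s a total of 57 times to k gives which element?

Tracing k → g → … returns to k after 10 steps, so k lies in a 10-cycle (a, b, h, e, k, g, f, j, l, i).
On a 10-cycle, s^10 is the identity, so s^57 = s^7 there (57 ≡ 7 mod 10).
Stepping 7 places around the cycle: k → g → f → j → l → i → a → b.

b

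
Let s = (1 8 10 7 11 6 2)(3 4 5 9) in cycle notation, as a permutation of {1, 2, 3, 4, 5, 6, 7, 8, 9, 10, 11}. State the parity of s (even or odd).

odd

The cycle lengths are 7, 4.
A cycle of length ℓ contributes ℓ−1 transpositions, so s is a product of 6 + 3 = 9 transpositions — odd.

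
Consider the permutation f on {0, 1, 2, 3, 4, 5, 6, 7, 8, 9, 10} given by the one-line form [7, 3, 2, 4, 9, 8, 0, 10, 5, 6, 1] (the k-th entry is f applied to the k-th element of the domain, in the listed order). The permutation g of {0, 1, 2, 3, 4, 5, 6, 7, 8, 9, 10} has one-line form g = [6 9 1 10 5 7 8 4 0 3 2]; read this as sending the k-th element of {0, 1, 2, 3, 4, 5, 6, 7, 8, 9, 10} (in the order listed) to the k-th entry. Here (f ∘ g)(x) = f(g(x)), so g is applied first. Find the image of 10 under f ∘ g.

g(10) = 2, then f(2) = 2; composing gives (f ∘ g)(10) = 2.

2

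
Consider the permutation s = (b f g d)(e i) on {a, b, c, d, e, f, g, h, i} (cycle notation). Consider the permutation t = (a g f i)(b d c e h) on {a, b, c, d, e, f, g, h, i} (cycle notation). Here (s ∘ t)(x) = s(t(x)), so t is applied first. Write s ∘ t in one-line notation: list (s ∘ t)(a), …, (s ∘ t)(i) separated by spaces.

d b i c h e g f a

For each element, apply t then s: a → g → d; b → d → b; c → e → i; d → c → c; e → h → h; f → i → e; g → f → g; h → b → f; i → a → a.
Collecting the images, s ∘ t = [d b i c h e g f a].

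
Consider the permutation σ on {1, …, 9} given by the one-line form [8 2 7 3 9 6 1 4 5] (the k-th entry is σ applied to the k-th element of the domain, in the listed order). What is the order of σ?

10

Writing σ as disjoint cycles, the cycle lengths are 5, 2, 1, 1.
The order is lcm(5, 2) = 10.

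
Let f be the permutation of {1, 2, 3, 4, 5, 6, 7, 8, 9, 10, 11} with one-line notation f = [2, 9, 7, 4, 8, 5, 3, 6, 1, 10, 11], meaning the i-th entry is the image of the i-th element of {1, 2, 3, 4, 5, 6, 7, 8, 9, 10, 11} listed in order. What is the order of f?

6

Writing f as disjoint cycles, the cycle lengths are 3, 3, 2, 1, 1, 1.
The order is lcm(3, 3, 2) = 6.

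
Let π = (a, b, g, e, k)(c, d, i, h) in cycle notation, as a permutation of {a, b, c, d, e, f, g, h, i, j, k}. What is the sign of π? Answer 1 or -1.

-1

The cycle lengths are 5, 4, 1, 1.
A cycle is odd iff its length is even; π has 1 even-length cycle, so sgn(π) = (−1)^1 and π is odd.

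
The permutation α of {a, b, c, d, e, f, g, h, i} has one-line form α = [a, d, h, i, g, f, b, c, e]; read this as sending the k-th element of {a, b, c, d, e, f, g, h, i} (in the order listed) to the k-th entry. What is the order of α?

The disjoint-cycle form of α has cycle lengths 5, 2, 1, 1.
The order is lcm(5, 2) = 10.

10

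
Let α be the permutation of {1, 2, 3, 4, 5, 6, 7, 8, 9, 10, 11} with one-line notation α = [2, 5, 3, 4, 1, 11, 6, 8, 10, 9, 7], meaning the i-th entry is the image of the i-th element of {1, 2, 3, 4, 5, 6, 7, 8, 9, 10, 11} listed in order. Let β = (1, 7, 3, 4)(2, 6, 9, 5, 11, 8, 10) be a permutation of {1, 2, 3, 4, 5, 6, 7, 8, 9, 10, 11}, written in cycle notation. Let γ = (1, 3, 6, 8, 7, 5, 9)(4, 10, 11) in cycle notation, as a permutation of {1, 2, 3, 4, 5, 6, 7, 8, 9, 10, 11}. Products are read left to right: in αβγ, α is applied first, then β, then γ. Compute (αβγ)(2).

(αβγ)(2) = γ(β(α(2))). α(2) = 5, then β(5) = 11, then γ(11) = 4, so the result is 4.

4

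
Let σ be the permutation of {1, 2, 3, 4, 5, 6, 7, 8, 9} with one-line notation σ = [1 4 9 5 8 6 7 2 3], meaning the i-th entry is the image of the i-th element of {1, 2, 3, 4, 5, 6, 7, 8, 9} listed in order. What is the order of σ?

The disjoint-cycle form of σ has cycle lengths 4, 2, 1, 1, 1.
Since disjoint cycles commute, ord(σ) = lcm(4, 2) = 4.

4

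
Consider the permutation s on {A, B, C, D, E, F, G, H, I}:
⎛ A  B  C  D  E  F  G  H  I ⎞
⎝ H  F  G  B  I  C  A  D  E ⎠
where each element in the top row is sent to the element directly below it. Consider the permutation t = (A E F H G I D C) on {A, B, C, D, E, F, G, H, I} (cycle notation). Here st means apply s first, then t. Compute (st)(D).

B

s(D) = B, then t(B) = B; composing gives (st)(D) = B.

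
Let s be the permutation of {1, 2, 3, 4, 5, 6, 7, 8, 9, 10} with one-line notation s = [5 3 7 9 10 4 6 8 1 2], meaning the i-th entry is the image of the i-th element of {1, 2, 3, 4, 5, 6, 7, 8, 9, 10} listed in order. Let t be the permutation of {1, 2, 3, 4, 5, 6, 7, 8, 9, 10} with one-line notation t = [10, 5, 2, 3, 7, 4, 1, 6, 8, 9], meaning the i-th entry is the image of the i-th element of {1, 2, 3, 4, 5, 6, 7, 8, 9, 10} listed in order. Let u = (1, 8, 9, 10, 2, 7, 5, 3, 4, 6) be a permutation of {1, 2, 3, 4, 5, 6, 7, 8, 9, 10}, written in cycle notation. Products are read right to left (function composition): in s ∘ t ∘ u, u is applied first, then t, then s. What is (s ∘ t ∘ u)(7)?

6

(s ∘ t ∘ u)(7) = s(t(u(7))). u(7) = 5, then t(5) = 7, then s(7) = 6, so the result is 6.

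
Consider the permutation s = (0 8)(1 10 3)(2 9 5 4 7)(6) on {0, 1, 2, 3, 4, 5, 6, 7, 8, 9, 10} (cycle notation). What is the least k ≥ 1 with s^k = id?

The cycle type of s is (5, 3, 2, 1).
The order is lcm(5, 3, 2) = 30.

30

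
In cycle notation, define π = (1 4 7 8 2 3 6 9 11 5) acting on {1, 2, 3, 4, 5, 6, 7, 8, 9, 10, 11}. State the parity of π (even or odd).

The cycle lengths are 10, 1.
A cycle of length ℓ contributes ℓ−1 transpositions, so π is a product of 9 transpositions — odd.

odd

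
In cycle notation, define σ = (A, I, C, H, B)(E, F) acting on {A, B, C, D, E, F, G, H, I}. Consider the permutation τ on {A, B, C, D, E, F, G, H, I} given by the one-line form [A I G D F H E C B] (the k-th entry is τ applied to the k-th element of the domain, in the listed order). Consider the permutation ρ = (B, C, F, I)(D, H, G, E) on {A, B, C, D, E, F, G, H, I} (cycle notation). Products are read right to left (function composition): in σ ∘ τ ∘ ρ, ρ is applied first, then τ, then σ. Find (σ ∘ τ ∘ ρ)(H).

F

Apply the permutations in order: ρ(H) = G, then τ(G) = E, then σ(E) = F. So (σ ∘ τ ∘ ρ)(H) = F.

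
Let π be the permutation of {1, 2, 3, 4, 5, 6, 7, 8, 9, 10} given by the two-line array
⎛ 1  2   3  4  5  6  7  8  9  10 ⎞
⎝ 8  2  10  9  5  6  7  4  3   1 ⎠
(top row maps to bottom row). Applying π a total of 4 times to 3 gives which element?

Tracing 3 → 10 → … returns to 3 after 6 steps, so 3 lies in a 6-cycle (1 8 4 9 3 10).
Advancing 4 steps from 3: 3 → 10 → 1 → 8 → 4.

4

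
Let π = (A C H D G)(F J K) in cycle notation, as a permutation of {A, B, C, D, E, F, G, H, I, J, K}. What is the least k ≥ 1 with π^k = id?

15

The disjoint cycles have lengths 5, 3, 1, 1, 1.
The order of π is the least common multiple of its cycle lengths: lcm(5, 3) = 15.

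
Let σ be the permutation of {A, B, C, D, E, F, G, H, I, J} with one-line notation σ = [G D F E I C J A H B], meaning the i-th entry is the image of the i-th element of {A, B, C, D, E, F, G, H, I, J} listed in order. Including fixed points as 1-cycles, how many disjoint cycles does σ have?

The cycle decomposition is (A G J B D E I H)(C F), which has 2 cycles (counting 1-cycles).

2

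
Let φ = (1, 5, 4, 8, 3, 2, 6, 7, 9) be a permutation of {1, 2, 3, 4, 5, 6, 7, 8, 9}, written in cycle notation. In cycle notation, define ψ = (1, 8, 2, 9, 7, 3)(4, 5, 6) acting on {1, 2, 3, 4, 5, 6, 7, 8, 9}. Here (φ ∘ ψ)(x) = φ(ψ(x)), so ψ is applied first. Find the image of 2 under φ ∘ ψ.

1

(φ ∘ ψ)(2) = φ(ψ(2)). ψ(2) = 9, then φ(9) = 1. So (φ ∘ ψ)(2) = 1.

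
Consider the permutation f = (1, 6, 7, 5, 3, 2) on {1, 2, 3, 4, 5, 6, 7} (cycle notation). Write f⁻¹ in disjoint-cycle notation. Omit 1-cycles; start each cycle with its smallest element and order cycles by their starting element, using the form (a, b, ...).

(1, 2, 3, 5, 7, 6)

Inverting a permutation written in cycle notation just reverses the order within every cycle.
Reversing each cycle of f and rotating so the smallest element leads gives (1, 2, 3, 5, 7, 6).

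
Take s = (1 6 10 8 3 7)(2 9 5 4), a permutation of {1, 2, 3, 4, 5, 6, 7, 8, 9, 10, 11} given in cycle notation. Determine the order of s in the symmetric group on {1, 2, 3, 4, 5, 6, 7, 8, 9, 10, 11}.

The cycle type of s is (6, 4, 1).
The order of s is the least common multiple of its cycle lengths: lcm(6, 4) = 12.

12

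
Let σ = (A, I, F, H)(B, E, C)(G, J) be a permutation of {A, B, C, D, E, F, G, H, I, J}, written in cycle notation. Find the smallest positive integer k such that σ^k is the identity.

12

The cycle type of σ is (4, 3, 2, 1).
The order of σ is the least common multiple of its cycle lengths: lcm(4, 3, 2) = 12.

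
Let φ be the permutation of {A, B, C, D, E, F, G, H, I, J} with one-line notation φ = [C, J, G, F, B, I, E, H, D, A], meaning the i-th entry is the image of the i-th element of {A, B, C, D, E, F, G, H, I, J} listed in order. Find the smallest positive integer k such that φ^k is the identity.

Decomposing into disjoint cycles gives cycle lengths 6, 3, 1.
Since disjoint cycles commute, ord(φ) = lcm(6, 3) = 6.

6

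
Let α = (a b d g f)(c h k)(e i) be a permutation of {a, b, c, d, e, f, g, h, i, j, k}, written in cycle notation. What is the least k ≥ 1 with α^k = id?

30

The cycle type of α is (5, 3, 2, 1).
Since disjoint cycles commute, ord(α) = lcm(5, 3, 2) = 30.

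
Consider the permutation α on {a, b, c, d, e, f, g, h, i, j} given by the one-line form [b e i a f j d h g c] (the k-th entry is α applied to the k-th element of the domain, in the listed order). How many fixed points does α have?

The fixed points (elements with α(x) = x) are {h}, so there is 1.

1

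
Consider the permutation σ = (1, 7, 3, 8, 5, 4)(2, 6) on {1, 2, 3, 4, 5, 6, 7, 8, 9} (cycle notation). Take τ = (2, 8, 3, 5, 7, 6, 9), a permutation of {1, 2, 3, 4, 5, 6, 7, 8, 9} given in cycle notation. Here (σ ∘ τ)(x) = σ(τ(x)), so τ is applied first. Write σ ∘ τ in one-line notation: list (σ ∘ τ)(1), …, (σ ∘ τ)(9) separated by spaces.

7 5 4 1 3 9 2 8 6

(σ ∘ τ)(x) = σ(τ(x)). Computing each image: σ(τ(1)) = σ(1) = 7, σ(τ(2)) = σ(8) = 5, σ(τ(3)) = σ(5) = 4, σ(τ(4)) = σ(4) = 1, σ(τ(5)) = σ(7) = 3, σ(τ(6)) = σ(9) = 9, σ(τ(7)) = σ(6) = 2, σ(τ(8)) = σ(3) = 8, σ(τ(9)) = σ(2) = 6.
Hence σ ∘ τ = [7 5 4 1 3 9 2 8 6].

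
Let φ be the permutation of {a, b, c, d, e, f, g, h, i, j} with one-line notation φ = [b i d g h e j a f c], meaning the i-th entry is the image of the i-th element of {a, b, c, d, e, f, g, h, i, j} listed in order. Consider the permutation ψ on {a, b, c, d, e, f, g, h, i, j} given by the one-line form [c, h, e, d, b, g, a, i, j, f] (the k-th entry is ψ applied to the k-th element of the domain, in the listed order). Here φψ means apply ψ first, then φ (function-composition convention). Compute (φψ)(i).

c

(φψ)(i) = φ(ψ(i)). ψ(i) = j, then φ(j) = c. So (φψ)(i) = c.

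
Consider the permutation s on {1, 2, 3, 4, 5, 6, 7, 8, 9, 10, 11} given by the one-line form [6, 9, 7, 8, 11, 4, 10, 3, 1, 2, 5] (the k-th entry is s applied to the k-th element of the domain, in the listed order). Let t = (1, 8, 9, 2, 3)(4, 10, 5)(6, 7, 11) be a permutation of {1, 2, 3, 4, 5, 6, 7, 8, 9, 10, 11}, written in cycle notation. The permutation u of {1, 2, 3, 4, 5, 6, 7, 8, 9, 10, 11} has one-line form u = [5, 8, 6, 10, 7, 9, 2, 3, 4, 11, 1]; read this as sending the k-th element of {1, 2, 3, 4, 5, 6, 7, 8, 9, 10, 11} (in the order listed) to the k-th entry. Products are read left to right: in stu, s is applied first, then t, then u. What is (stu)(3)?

Apply the permutations in order: s(3) = 7, then t(7) = 11, then u(11) = 1. So (stu)(3) = 1.

1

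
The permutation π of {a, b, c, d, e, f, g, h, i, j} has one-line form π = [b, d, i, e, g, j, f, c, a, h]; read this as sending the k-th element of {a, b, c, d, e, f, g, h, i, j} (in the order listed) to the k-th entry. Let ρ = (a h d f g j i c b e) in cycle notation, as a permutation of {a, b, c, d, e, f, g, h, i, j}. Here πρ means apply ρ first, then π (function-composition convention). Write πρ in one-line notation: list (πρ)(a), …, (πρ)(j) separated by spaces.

c g d j b f h e i a

(πρ)(x) = π(ρ(x)). Computing each image: π(ρ(a)) = π(h) = c, π(ρ(b)) = π(e) = g, π(ρ(c)) = π(b) = d, π(ρ(d)) = π(f) = j, π(ρ(e)) = π(a) = b, π(ρ(f)) = π(g) = f, π(ρ(g)) = π(j) = h, π(ρ(h)) = π(d) = e, π(ρ(i)) = π(c) = i, π(ρ(j)) = π(i) = a.
Hence πρ = [c g d j b f h e i a].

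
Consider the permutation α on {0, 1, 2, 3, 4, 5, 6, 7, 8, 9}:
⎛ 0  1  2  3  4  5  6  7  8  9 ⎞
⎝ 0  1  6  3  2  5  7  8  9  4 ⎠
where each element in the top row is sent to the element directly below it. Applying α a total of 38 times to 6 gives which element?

8

Tracing 6 → 7 → … returns to 6 after 6 steps, so 6 lies in a 6-cycle (2, 6, 7, 8, 9, 4).
On a 6-cycle, α^6 is the identity, so α^38 = α^2 there (38 ≡ 2 mod 6).
Stepping 2 places around the cycle: 6 → 7 → 8.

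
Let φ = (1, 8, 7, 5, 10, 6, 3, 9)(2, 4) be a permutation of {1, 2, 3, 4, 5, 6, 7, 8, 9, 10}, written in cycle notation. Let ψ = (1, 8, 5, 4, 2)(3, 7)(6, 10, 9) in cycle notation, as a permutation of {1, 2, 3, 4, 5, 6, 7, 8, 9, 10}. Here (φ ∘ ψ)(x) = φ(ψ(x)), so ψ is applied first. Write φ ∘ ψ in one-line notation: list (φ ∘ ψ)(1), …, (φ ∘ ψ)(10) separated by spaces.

(φ ∘ ψ)(x) = φ(ψ(x)). Computing each image: φ(ψ(1)) = φ(8) = 7, φ(ψ(2)) = φ(1) = 8, φ(ψ(3)) = φ(7) = 5, φ(ψ(4)) = φ(2) = 4, φ(ψ(5)) = φ(4) = 2, φ(ψ(6)) = φ(10) = 6, φ(ψ(7)) = φ(3) = 9, φ(ψ(8)) = φ(5) = 10, φ(ψ(9)) = φ(6) = 3, φ(ψ(10)) = φ(9) = 1.
Hence φ ∘ ψ = [7 8 5 4 2 6 9 10 3 1].

7 8 5 4 2 6 9 10 3 1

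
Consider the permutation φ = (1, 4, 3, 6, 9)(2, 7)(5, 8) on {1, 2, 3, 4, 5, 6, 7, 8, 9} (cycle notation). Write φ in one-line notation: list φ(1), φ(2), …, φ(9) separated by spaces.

4 7 6 3 8 9 2 5 1

Each element maps to the next entry in its cycle (wrapping to the front): 1→4, 2→7, 3→6, 4→3, 5→8, 6→9, 7→2, 8→5, 9→1.
So the one-line form is 4 7 6 3 8 9 2 5 1.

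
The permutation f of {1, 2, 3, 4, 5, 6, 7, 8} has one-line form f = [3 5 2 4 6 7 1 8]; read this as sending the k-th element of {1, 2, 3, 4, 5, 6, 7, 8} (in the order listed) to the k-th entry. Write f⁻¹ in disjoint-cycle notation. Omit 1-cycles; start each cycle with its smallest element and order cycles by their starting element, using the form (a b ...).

(1 7 6 5 2 3)

First write f in disjoint cycles: (1 3 2 5 6 7).
The inverse reverses every cycle; in canonical form, f⁻¹ = (1 7 6 5 2 3).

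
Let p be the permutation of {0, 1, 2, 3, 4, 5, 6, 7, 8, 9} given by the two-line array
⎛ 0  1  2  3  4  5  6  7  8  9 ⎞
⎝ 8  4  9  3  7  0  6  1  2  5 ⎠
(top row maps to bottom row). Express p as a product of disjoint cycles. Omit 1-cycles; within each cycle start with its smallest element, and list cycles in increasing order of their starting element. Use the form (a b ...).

(0 8 2 9 5)(1 4 7)

From 0: 0 → 8 → 2 → 9 → 5 → 0, closing the cycle (0 8 2 9 5).
Continuing from each remaining unvisited element yields (0 8 2 9 5)(1 4 7).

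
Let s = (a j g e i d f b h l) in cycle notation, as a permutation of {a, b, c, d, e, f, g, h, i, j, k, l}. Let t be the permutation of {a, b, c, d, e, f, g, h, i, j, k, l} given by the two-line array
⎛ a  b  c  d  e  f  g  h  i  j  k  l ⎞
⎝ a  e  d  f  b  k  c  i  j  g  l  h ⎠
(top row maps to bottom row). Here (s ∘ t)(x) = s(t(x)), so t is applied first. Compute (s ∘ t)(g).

First apply t: t(g) = c, then s(c) = c. Thus (s ∘ t)(g) = c.

c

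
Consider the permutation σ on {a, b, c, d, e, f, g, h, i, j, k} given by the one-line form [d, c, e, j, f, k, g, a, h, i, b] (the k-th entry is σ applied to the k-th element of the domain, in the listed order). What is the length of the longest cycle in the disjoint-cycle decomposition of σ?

Decomposing into disjoint cycles gives (a, d, j, i, h)(b, c, e, f, k); the longest has length 5.

5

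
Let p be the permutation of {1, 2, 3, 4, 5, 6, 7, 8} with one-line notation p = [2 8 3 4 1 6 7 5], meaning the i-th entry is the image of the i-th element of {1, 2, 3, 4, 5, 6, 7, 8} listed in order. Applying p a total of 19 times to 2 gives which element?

1

Tracing 2 → 8 → … returns to 2 after 4 steps, so 2 lies in a 4-cycle (1, 2, 8, 5).
On a 4-cycle, p^4 is the identity, so p^19 = p^3 there (19 ≡ 3 mod 4).
Advancing 3 steps from 2: 2 → 8 → 5 → 1.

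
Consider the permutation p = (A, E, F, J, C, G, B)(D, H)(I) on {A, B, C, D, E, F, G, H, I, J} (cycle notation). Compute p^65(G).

G lies in the 7-cycle (A, E, F, J, C, G, B).
Powers repeat with period 7 on this cycle, and 65 mod 7 = 2, so p^65(G) = p^2(G).
Stepping 2 places around the cycle: G → B → A.

A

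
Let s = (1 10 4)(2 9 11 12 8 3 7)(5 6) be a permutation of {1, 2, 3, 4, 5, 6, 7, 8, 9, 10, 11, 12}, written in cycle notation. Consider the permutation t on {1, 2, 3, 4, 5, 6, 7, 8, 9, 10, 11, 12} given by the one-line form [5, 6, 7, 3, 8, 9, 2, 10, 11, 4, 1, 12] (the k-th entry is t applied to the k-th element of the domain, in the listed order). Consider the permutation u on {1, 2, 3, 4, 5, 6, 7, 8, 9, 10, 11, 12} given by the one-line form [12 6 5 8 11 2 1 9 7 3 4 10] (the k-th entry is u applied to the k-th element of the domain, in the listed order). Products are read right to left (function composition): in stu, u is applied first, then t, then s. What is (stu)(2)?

(stu)(2) = s(t(u(2))). u(2) = 6, then t(6) = 9, then s(9) = 11, so the result is 11.

11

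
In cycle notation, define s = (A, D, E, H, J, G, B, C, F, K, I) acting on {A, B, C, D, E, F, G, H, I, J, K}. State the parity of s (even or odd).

even

The cycle lengths are 11.
A cycle is odd iff its length is even; s has 0 even-length cycles, so sgn(s) = (−1)^0 and s is even.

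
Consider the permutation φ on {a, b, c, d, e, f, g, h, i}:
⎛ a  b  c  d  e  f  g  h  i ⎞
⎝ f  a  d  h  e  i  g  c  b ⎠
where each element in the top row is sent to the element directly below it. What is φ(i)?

The entry below i in the array is b, so φ(i) = b.

b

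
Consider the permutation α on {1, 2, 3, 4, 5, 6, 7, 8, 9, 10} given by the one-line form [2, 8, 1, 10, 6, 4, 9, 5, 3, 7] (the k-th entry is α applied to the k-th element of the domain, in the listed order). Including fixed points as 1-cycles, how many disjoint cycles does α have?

1

The cycle decomposition is (1, 2, 8, 5, 6, 4, 10, 7, 9, 3), which has 1 cycle (counting 1-cycles).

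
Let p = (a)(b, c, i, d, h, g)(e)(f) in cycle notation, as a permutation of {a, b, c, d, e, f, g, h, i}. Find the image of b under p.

In the cycle (b, c, i, d, h, g), b is followed by c, so p(b) = c.

c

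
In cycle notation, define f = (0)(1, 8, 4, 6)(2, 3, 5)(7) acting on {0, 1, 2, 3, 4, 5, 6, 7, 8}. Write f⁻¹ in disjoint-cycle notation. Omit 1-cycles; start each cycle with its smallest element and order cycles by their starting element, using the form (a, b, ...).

(1, 6, 4, 8)(2, 5, 3)

Inverting a permutation written in cycle notation just reverses the order within every cycle.
Reversing each cycle of f and rotating so the smallest element leads gives (1, 6, 4, 8)(2, 5, 3).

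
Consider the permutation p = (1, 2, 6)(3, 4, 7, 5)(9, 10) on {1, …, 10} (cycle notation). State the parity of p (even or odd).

The cycle lengths are 4, 3, 2, 1.
A cycle of length ℓ contributes ℓ−1 transpositions, so p is a product of 3 + 2 + 1 = 6 transpositions — even.

even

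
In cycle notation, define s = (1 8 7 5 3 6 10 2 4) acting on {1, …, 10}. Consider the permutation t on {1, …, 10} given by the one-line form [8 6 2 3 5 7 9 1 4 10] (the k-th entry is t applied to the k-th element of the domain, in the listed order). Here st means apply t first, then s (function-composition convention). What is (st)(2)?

First apply t: t(2) = 6, then s(6) = 10. Thus (st)(2) = 10.

10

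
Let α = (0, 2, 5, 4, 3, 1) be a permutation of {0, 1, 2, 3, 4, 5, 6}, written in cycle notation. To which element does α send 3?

Within (0, 2, 5, 4, 3, 1), 3 ↦ 1.

1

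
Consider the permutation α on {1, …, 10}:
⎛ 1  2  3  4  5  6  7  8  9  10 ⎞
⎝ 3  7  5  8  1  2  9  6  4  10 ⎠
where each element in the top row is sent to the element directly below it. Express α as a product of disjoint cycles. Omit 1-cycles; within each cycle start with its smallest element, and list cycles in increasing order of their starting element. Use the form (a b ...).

(1 3 5)(2 7 9 4 8 6)

Iterating α from 1 gives 1 → 3 → 5 → 1; that is the 3-cycle (1 3 5).
Repeating from the next unused element and collecting all non-trivial cycles gives (1 3 5)(2 7 9 4 8 6).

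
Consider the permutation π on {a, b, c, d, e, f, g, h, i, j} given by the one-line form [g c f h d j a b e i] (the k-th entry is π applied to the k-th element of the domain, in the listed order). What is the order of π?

The disjoint-cycle form of π has cycle lengths 8, 2.
The order is lcm(8, 2) = 8.

8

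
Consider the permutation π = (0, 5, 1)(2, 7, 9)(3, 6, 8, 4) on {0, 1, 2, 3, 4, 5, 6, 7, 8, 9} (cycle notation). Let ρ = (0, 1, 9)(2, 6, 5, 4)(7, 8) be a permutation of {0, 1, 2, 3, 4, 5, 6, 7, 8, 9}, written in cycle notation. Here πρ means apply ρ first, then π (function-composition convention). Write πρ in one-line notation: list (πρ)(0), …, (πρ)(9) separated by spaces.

0 2 8 6 7 3 1 4 9 5

(πρ)(x) = π(ρ(x)). Computing each image: π(ρ(0)) = π(1) = 0, π(ρ(1)) = π(9) = 2, π(ρ(2)) = π(6) = 8, π(ρ(3)) = π(3) = 6, π(ρ(4)) = π(2) = 7, π(ρ(5)) = π(4) = 3, π(ρ(6)) = π(5) = 1, π(ρ(7)) = π(8) = 4, π(ρ(8)) = π(7) = 9, π(ρ(9)) = π(0) = 5.
Hence πρ = [0 2 8 6 7 3 1 4 9 5].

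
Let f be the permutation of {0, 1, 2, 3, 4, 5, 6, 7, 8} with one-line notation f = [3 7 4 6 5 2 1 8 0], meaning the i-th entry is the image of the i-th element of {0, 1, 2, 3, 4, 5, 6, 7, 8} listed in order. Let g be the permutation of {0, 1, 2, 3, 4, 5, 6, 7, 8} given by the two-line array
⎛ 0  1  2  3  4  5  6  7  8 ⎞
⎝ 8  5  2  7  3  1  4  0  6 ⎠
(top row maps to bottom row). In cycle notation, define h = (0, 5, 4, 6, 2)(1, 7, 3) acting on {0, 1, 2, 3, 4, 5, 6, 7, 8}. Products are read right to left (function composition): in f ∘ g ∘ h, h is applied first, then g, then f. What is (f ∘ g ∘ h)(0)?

7

Chase 0: h(0) = 5; g(5) = 1; f(1) = 7. Hence (f ∘ g ∘ h)(0) = 7.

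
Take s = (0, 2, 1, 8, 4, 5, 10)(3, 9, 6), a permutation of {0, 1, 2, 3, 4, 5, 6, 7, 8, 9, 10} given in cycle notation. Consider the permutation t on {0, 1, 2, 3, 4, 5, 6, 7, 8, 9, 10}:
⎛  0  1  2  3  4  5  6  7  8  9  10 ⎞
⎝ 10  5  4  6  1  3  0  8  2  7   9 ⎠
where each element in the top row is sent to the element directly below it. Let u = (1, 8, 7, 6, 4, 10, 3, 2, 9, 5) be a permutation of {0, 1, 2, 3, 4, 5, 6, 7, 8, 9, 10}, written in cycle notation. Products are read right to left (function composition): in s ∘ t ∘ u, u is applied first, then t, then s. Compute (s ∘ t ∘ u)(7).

2

Chase 7: u(7) = 6; t(6) = 0; s(0) = 2. Hence (s ∘ t ∘ u)(7) = 2.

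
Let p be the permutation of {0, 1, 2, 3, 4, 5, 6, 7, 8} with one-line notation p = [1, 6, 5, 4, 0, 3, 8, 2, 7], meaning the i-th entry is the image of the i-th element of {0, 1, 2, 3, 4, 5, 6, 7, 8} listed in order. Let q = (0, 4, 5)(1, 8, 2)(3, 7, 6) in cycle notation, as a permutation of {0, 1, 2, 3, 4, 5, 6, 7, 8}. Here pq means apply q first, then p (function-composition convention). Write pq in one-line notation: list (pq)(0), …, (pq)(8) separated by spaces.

0 7 6 2 3 1 4 8 5

(pq)(x) = p(q(x)). Computing each image: p(q(0)) = p(4) = 0, p(q(1)) = p(8) = 7, p(q(2)) = p(1) = 6, p(q(3)) = p(7) = 2, p(q(4)) = p(5) = 3, p(q(5)) = p(0) = 1, p(q(6)) = p(3) = 4, p(q(7)) = p(6) = 8, p(q(8)) = p(2) = 5.
Hence pq = [0 7 6 2 3 1 4 8 5].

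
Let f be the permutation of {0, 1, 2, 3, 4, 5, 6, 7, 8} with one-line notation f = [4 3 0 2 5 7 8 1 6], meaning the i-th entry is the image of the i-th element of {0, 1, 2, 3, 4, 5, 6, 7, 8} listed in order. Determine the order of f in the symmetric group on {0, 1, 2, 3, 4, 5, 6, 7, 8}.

Decomposing into disjoint cycles gives cycle lengths 7, 2.
The order of f is the least common multiple of its cycle lengths: lcm(7, 2) = 14.

14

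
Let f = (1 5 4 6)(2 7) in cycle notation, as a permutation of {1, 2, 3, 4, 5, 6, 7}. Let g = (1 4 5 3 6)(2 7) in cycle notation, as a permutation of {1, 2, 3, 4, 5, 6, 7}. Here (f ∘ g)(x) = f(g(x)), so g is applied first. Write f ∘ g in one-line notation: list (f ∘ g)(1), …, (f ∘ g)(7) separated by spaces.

Chase each element through g then f: 1 → 4 → 6; 2 → 7 → 2; 3 → 6 → 1; 4 → 5 → 4; 5 → 3 → 3; 6 → 1 → 5; 7 → 2 → 7.
Collecting the images, f ∘ g = [6 2 1 4 3 5 7].

6 2 1 4 3 5 7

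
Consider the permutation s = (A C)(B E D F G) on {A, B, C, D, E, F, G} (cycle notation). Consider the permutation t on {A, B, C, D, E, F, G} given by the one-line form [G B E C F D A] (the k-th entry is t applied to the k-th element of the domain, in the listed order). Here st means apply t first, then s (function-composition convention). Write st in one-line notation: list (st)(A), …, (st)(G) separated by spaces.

For each element, apply t then s: A → G → B; B → B → E; C → E → D; D → C → A; E → F → G; F → D → F; G → A → C.
So st in one-line form is B E D A G F C.

B E D A G F C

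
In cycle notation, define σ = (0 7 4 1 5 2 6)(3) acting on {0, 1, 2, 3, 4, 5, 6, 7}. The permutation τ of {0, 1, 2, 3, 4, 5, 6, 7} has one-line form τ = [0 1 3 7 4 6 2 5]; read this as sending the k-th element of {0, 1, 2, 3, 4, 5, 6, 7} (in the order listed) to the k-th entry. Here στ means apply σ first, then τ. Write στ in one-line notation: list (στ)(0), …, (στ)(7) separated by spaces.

(στ)(x) = τ(σ(x)). Computing each image: τ(σ(0)) = τ(7) = 5, τ(σ(1)) = τ(5) = 6, τ(σ(2)) = τ(6) = 2, τ(σ(3)) = τ(3) = 7, τ(σ(4)) = τ(1) = 1, τ(σ(5)) = τ(2) = 3, τ(σ(6)) = τ(0) = 0, τ(σ(7)) = τ(4) = 4.
Hence στ = [5 6 2 7 1 3 0 4].

5 6 2 7 1 3 0 4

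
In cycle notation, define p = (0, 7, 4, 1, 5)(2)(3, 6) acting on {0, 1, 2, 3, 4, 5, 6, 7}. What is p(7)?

Within (0, 7, 4, 1, 5), 7 ↦ 4.

4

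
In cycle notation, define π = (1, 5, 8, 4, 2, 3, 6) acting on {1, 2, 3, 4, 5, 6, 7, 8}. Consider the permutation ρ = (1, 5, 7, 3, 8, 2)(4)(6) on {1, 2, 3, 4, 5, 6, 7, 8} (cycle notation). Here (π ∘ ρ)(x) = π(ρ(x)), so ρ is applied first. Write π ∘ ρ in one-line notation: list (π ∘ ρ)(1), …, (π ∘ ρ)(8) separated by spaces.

8 5 4 2 7 1 6 3

(π ∘ ρ)(x) = π(ρ(x)). Computing each image: π(ρ(1)) = π(5) = 8, π(ρ(2)) = π(1) = 5, π(ρ(3)) = π(8) = 4, π(ρ(4)) = π(4) = 2, π(ρ(5)) = π(7) = 7, π(ρ(6)) = π(6) = 1, π(ρ(7)) = π(3) = 6, π(ρ(8)) = π(2) = 3.
Hence π ∘ ρ = [8 5 4 2 7 1 6 3].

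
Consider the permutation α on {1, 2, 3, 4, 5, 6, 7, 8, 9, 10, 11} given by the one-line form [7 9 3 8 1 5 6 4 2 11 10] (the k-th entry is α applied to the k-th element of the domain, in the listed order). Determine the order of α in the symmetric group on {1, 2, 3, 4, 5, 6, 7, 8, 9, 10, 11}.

4

Decomposing into disjoint cycles gives cycle lengths 4, 2, 2, 2, 1.
The order is lcm(4, 2, 2, 2) = 4.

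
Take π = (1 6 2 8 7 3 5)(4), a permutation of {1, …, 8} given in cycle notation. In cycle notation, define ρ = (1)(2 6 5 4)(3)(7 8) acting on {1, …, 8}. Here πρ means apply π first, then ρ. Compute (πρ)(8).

8

(πρ)(8) = ρ(π(8)). π(8) = 7, then ρ(7) = 8. So (πρ)(8) = 8.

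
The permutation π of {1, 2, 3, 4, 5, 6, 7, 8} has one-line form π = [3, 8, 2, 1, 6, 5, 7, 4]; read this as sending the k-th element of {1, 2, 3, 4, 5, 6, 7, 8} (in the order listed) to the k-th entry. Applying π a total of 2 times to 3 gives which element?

Tracing 3 → 2 → … returns to 3 after 5 steps, so 3 lies in a 5-cycle (1, 3, 2, 8, 4).
Advancing 2 steps from 3: 3 → 2 → 8.

8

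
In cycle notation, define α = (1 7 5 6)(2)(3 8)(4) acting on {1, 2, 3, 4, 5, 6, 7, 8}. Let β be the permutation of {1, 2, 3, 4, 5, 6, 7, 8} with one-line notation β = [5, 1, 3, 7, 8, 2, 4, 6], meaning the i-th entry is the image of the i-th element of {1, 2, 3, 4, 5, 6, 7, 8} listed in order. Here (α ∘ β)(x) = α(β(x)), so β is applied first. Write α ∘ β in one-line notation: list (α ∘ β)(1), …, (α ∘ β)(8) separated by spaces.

Chase each element through β then α: 1 → 5 → 6; 2 → 1 → 7; 3 → 3 → 8; 4 → 7 → 5; 5 → 8 → 3; 6 → 2 → 2; 7 → 4 → 4; 8 → 6 → 1.
Collecting the images, α ∘ β = [6 7 8 5 3 2 4 1].

6 7 8 5 3 2 4 1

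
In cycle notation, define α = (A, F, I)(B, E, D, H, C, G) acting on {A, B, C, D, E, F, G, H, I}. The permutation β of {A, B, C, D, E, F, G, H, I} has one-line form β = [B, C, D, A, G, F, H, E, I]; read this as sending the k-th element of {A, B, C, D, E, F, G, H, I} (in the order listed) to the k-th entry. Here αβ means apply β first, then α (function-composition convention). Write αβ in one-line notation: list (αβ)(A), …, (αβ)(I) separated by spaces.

E G H F B I C D A

Chase each element through β then α: A → B → E; B → C → G; C → D → H; D → A → F; E → G → B; F → F → I; G → H → C; H → E → D; I → I → A.
So αβ in one-line form is E G H F B I C D A.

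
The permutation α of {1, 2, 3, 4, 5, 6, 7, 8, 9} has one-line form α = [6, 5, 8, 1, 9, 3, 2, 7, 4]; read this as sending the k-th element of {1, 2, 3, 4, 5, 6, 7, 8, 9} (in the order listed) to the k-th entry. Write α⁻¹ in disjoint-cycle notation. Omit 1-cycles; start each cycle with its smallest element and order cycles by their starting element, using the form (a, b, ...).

First write α in disjoint cycles: (1, 6, 3, 8, 7, 2, 5, 9, 4).
The inverse reverses every cycle; in canonical form, α⁻¹ = (1, 4, 9, 5, 2, 7, 8, 3, 6).

(1, 4, 9, 5, 2, 7, 8, 3, 6)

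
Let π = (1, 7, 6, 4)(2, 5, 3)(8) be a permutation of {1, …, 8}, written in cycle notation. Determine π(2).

5

2 appears in (2, 5, 3); the next entry (wrapping around) is 5.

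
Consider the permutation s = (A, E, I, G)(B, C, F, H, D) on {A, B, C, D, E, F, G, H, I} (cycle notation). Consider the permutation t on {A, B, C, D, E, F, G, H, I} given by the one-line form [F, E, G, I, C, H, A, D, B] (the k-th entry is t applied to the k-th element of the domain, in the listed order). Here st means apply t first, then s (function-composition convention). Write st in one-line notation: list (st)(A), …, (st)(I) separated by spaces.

For each element, apply t then s: A → F → H; B → E → I; C → G → A; D → I → G; E → C → F; F → H → D; G → A → E; H → D → B; I → B → C.
Collecting the images, st = [H I A G F D E B C].

H I A G F D E B C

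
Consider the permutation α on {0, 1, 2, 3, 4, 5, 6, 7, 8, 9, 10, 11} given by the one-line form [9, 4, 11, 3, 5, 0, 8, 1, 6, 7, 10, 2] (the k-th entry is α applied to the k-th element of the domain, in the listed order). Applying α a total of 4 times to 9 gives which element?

Tracing 9 → 7 → … returns to 9 after 6 steps, so 9 lies in a 6-cycle (0 9 7 1 4 5).
Stepping 4 places around the cycle: 9 → 7 → 1 → 4 → 5.

5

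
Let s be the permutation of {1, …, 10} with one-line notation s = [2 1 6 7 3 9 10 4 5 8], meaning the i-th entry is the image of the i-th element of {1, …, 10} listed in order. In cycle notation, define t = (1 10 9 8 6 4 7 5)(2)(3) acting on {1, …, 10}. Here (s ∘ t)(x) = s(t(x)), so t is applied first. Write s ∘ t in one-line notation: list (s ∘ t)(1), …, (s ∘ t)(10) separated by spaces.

For each element, apply t then s: 1 → 10 → 8; 2 → 2 → 1; 3 → 3 → 6; 4 → 7 → 10; 5 → 1 → 2; 6 → 4 → 7; 7 → 5 → 3; 8 → 6 → 9; 9 → 8 → 4; 10 → 9 → 5.
Collecting the images, s ∘ t = [8 1 6 10 2 7 3 9 4 5].

8 1 6 10 2 7 3 9 4 5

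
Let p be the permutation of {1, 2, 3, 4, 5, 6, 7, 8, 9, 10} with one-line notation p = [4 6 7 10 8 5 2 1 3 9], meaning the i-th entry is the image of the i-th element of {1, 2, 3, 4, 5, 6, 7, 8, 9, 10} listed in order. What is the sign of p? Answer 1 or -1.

In disjoint-cycle form the cycle lengths are 10.
A cycle of length ℓ contributes ℓ−1 transpositions, so p is a product of 9 transpositions — odd.

-1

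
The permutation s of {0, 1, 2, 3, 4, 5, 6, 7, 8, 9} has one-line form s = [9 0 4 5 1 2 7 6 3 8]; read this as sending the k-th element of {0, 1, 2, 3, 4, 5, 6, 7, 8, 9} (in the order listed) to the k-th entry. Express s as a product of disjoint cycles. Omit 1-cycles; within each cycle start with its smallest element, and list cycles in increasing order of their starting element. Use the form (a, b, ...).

From 0: 0 → 9 → 8 → 3 → 5 → 2 → 4 → 1 → 0, closing the cycle (0, 9, 8, 3, 5, 2, 4, 1).
Continuing from each remaining unvisited element yields (0, 9, 8, 3, 5, 2, 4, 1)(6, 7).

(0, 9, 8, 3, 5, 2, 4, 1)(6, 7)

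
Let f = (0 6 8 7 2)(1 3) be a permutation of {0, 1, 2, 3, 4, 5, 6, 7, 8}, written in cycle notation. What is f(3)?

1

3 appears in (1 3); the next entry (wrapping around) is 1.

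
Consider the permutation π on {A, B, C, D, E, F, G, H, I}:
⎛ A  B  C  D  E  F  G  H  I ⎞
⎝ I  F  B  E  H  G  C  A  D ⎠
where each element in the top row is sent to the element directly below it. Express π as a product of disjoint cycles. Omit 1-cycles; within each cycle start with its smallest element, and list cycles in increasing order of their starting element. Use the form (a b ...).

(A I D E H)(B F G C)

From A: A → I → D → E → H → A, closing the cycle (A I D E H).
Repeating from the next unused element and collecting all non-trivial cycles gives (A I D E H)(B F G C).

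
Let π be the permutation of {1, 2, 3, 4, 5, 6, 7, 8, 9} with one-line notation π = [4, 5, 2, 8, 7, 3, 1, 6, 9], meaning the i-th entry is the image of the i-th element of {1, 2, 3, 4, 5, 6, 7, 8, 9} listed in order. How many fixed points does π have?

1

The fixed points (elements with π(x) = x) are {9}, so there is 1.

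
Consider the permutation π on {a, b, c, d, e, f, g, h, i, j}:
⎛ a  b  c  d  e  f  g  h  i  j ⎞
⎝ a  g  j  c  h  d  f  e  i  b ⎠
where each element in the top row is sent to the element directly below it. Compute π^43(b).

g

Tracing b → g → … returns to b after 6 steps, so b lies in a 6-cycle (b, g, f, d, c, j).
On a 6-cycle, π^6 is the identity, so π^43 = π^1 there (43 ≡ 1 mod 6).
Advancing 1 step from b: b → g.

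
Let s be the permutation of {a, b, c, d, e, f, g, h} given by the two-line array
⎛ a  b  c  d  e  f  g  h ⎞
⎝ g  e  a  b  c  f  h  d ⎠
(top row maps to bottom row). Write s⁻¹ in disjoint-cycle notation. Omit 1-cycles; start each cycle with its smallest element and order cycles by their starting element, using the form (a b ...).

The cycle decomposition of s is (a g h d b e c).
Reversing each cycle (and rotating so the smallest element leads) gives s⁻¹ = (a c e b d h g).

(a c e b d h g)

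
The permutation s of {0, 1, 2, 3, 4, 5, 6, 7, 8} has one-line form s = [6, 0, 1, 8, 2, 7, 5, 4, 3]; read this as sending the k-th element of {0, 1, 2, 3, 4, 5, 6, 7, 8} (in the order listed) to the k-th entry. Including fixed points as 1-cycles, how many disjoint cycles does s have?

The cycle decomposition is (0 6 5 7 4 2 1)(3 8), which has 2 cycles (counting 1-cycles).

2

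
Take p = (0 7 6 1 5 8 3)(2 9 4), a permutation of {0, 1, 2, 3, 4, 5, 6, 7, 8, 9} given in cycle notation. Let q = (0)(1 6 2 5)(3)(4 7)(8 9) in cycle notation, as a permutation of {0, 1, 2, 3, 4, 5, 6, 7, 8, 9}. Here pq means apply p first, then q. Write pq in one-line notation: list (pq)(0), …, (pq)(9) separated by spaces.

Chase each element through p then q: 0 → 7 → 4; 1 → 5 → 1; 2 → 9 → 8; 3 → 0 → 0; 4 → 2 → 5; 5 → 8 → 9; 6 → 1 → 6; 7 → 6 → 2; 8 → 3 → 3; 9 → 4 → 7.
Collecting the images, pq = [4 1 8 0 5 9 6 2 3 7].

4 1 8 0 5 9 6 2 3 7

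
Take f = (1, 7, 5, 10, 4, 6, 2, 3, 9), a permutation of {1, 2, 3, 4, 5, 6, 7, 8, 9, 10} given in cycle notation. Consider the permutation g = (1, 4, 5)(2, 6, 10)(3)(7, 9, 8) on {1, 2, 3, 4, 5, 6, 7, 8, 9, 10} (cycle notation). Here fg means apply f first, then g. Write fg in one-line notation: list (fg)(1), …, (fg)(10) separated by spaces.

(fg)(x) = g(f(x)). Computing each image: g(f(1)) = g(7) = 9, g(f(2)) = g(3) = 3, g(f(3)) = g(9) = 8, g(f(4)) = g(6) = 10, g(f(5)) = g(10) = 2, g(f(6)) = g(2) = 6, g(f(7)) = g(5) = 1, g(f(8)) = g(8) = 7, g(f(9)) = g(1) = 4, g(f(10)) = g(4) = 5.
Hence fg = [9 3 8 10 2 6 1 7 4 5].

9 3 8 10 2 6 1 7 4 5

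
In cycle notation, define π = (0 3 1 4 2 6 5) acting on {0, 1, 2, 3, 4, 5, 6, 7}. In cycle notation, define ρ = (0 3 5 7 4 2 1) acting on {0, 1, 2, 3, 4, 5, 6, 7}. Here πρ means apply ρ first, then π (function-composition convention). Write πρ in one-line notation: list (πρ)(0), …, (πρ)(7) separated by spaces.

Chase each element through ρ then π: 0 → 3 → 1; 1 → 0 → 3; 2 → 1 → 4; 3 → 5 → 0; 4 → 2 → 6; 5 → 7 → 7; 6 → 6 → 5; 7 → 4 → 2.
So πρ in one-line form is 1 3 4 0 6 7 5 2.

1 3 4 0 6 7 5 2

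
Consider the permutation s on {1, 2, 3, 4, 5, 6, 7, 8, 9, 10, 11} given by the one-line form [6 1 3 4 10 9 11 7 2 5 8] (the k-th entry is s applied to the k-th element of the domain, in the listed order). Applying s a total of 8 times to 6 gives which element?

6

Tracing 6 → 9 → … returns to 6 after 4 steps, so 6 lies in a 4-cycle (1 6 9 2).
On a 4-cycle, s^4 is the identity, so s^8 = s^0 there (8 ≡ 0 mod 4).
So s^8(6) = 6.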